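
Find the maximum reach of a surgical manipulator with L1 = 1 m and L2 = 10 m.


Given: L1 = 1 m, L2 = 10 m
For a 2-link planar arm, max reach = L1 + L2 (fully extended)
Max reach = 1 + 10
Max reach = 11 m

11 m


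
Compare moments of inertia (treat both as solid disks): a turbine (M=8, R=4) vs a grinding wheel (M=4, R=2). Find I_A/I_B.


Given: M1=8 kg, R1=4 m, M2=4 kg, R2=2 m
For a disk: I = (1/2)*M*R^2, so I_A/I_B = (M1*R1^2)/(M2*R2^2)
M1*R1^2 = 8*16 = 128
M2*R2^2 = 4*4 = 16
I_A/I_B = 128/16 = 8

8


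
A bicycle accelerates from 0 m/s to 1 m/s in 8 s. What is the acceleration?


Given: initial velocity v0 = 0 m/s, final velocity v = 1 m/s, time t = 8 s
Using a = (v - v0) / t
a = (1 - 0) / 8
a = 1 / 8
a = 1/8 m/s^2

1/8 m/s^2


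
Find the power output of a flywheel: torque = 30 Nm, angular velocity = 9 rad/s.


Given: tau = 30 Nm, omega = 9 rad/s
Using P = tau * omega
P = 30 * 9
P = 270 W

270 W


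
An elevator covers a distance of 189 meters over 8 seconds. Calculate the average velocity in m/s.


Given: distance d = 189 m, time t = 8 s
Using v = d / t
v = 189 / 8
v = 189/8 m/s

189/8 m/s


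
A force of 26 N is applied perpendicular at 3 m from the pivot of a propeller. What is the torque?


Given: F = 26 N, r = 3 m, angle = 90 deg (perpendicular)
Using tau = F * r * sin(90)
sin(90) = 1
tau = 26 * 3 * 1
tau = 78 Nm

78 Nm


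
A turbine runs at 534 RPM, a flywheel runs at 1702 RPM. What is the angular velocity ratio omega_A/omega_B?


Given: RPM_A = 534, RPM_B = 1702
omega = 2*pi*RPM/60, so omega_A/omega_B = RPM_A / RPM_B
omega_A/omega_B = 534 / 1702
omega_A/omega_B = 267/851

267/851


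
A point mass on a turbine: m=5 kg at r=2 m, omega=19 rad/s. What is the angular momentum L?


Given: m = 5 kg, r = 2 m, omega = 19 rad/s
For a point mass: I = m*r^2
I = 5*2^2 = 5*4 = 20
L = I*omega = 20*19
L = 380 kg*m^2/s

380 kg*m^2/s


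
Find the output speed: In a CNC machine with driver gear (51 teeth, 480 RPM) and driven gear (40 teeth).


Given: N1 = 51 teeth, w1 = 480 RPM, N2 = 40 teeth
Using N1*w1 = N2*w2
w2 = N1*w1 / N2
w2 = 51*480 / 40
w2 = 24480 / 40
w2 = 612 RPM

612 RPM


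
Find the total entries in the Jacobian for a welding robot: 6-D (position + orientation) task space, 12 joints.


Given: task space dimension = 6, joints = 12
Jacobian is a 6 x 12 matrix
Total entries = rows * columns
Total = 6 * 12
Total = 72

72


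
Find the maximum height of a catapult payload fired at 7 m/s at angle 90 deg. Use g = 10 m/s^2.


Given: v0 = 7 m/s, theta = 90 deg, g = 10 m/s^2
sin^2(90) = 1
Using H = v0^2 * sin^2(theta) / (2*g)
H = 7^2 * 1 / (2*10)
H = 49 * 1 / 20
H = 49 / 20
H = 49/20 m

49/20 m


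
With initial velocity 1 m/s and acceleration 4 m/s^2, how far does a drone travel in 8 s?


Given: v0 = 1 m/s, a = 4 m/s^2, t = 8 s
Using s = v0*t + (1/2)*a*t^2
s = 1*8 + (1/2)*4*8^2
s = 8 + (1/2)*256
s = 8 + 128
s = 136

136 m


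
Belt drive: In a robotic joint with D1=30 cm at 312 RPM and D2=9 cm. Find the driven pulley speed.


Given: D1 = 30 cm, w1 = 312 RPM, D2 = 9 cm
Using D1*w1 = D2*w2
w2 = D1*w1 / D2
w2 = 30*312 / 9
w2 = 9360 / 9
w2 = 1040 RPM

1040 RPM


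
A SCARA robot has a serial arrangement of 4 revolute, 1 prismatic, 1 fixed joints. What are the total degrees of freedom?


Given: serial robot with 4 revolute, 1 prismatic, 1 fixed joints
DOF contribution per joint type: revolute=1, prismatic=1, spherical=3, fixed=0
DOF = 4*1 + 1*1 + 1*0
DOF = 5

5


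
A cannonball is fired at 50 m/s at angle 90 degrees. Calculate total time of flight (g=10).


Given: v0 = 50 m/s, theta = 90 deg, g = 10 m/s^2
sin(90) = 1
Using T = 2*v0*sin(theta) / g
T = 2*50*1 / 10
T = 100 / 10
T = 10 s

10 s


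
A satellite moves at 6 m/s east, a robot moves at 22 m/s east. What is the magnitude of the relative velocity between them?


Given: v_A = 6 m/s east, v_B = 22 m/s east
Both move in the same direction; relative speed = |v_A - v_B|
|6 - 22| = |-16|
= 16 m/s

16 m/s


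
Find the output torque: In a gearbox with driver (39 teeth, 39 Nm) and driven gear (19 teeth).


Given: N1 = 39, N2 = 19, T1 = 39 Nm
Using T2/T1 = N2/N1
T2 = T1 * N2 / N1
T2 = 39 * 19 / 39
T2 = 741 / 39
T2 = 19 Nm

19 Nm


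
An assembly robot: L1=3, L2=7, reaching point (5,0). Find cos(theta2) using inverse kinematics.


Given: L1 = 3, L2 = 7, target (x, y) = (5, 0)
Using cos(theta2) = (x^2 + y^2 - L1^2 - L2^2) / (2*L1*L2)
x^2 + y^2 = 5^2 + 0 = 25
L1^2 + L2^2 = 9 + 49 = 58
Numerator = 25 - 58 = -33
Denominator = 2*3*7 = 42
cos(theta2) = -33/42 = -11/14

-11/14


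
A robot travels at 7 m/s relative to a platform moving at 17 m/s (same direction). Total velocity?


Given: object velocity = 7 m/s, platform velocity = 17 m/s (same direction)
Using classical velocity addition: v_total = v_object + v_platform
v_total = 7 + 17
v_total = 24 m/s

24 m/s


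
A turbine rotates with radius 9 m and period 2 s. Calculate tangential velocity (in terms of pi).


Given: radius r = 9 m, period T = 2 s
Using v = 2*pi*r / T
v = 2*pi*9 / 2
v = 18*pi / 2
v = 9*pi m/s

9*pi m/s


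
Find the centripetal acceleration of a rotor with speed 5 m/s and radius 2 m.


Given: v = 5 m/s, r = 2 m
Using a_c = v^2 / r
a_c = 5^2 / 2
a_c = 25 / 2
a_c = 25/2 m/s^2

25/2 m/s^2


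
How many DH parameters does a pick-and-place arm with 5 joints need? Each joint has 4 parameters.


Given: 5 joints, 4 DH parameters per joint (d, theta, a, alpha)
Total DH parameters = number_of_joints * 4
Total = 5 * 4
Total = 20

20


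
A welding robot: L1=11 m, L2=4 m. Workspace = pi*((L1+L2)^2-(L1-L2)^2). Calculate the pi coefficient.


Given: L1 = 11, L2 = 4
(L1+L2)^2 = (15)^2 = 225
(L1-L2)^2 = (7)^2 = 49
Difference = 225 - 49 = 176
This equals 4*L1*L2 = 4*11*4 = 176
Workspace area = 176*pi

176


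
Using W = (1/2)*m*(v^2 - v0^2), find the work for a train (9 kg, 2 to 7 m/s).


Given: m = 9 kg, v0 = 2 m/s, v = 7 m/s
Using W = (1/2)*m*(v^2 - v0^2)
v^2 = 7^2 = 49
v0^2 = 2^2 = 4
v^2 - v0^2 = 49 - 4 = 45
W = (1/2)*9*45 = 405/2 J

405/2 J


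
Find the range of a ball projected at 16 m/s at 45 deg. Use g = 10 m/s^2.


Given: v0 = 16 m/s, theta = 45 deg, g = 10 m/s^2
sin(2*45) = sin(90) = 1
Using R = v0^2 * sin(2*theta) / g
R = 16^2 * 1 / 10
R = 256 / 10
R = 128/5 m

128/5 m


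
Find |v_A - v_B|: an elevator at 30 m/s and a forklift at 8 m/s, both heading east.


Given: v_A = 30 m/s east, v_B = 8 m/s east
Both move in the same direction; relative speed = |v_A - v_B|
|30 - 8| = |22|
= 22 m/s

22 m/s


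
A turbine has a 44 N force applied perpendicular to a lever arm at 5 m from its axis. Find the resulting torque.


Given: F = 44 N, r = 5 m, angle = 90 deg (perpendicular)
Using tau = F * r * sin(90)
sin(90) = 1
tau = 44 * 5 * 1
tau = 220 Nm

220 Nm


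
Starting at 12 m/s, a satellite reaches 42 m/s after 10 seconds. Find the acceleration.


Given: initial velocity v0 = 12 m/s, final velocity v = 42 m/s, time t = 10 s
Using a = (v - v0) / t
a = (42 - 12) / 10
a = 30 / 10
a = 3 m/s^2

3 m/s^2


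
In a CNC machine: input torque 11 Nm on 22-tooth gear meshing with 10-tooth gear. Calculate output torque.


Given: N1 = 22, N2 = 10, T1 = 11 Nm
Using T2/T1 = N2/N1
T2 = T1 * N2 / N1
T2 = 11 * 10 / 22
T2 = 110 / 22
T2 = 5 Nm

5 Nm


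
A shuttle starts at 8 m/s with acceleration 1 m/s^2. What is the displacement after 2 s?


Given: v0 = 8 m/s, a = 1 m/s^2, t = 2 s
Using s = v0*t + (1/2)*a*t^2
s = 8*2 + (1/2)*1*2^2
s = 16 + (1/2)*4
s = 16 + 2
s = 18

18 m


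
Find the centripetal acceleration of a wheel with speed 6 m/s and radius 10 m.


Given: v = 6 m/s, r = 10 m
Using a_c = v^2 / r
a_c = 6^2 / 10
a_c = 36 / 10
a_c = 18/5 m/s^2

18/5 m/s^2


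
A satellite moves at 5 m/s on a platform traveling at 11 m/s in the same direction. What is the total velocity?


Given: object velocity = 5 m/s, platform velocity = 11 m/s (same direction)
Using classical velocity addition: v_total = v_object + v_platform
v_total = 5 + 11
v_total = 16 m/s

16 m/s


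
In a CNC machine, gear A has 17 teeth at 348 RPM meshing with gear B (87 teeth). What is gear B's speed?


Given: N1 = 17 teeth, w1 = 348 RPM, N2 = 87 teeth
Using N1*w1 = N2*w2
w2 = N1*w1 / N2
w2 = 17*348 / 87
w2 = 5916 / 87
w2 = 68 RPM

68 RPM


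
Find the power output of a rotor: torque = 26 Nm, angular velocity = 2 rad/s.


Given: tau = 26 Nm, omega = 2 rad/s
Using P = tau * omega
P = 26 * 2
P = 52 W

52 W


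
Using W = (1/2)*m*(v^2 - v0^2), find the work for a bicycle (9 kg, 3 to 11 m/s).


Given: m = 9 kg, v0 = 3 m/s, v = 11 m/s
Using W = (1/2)*m*(v^2 - v0^2)
v^2 = 11^2 = 121
v0^2 = 3^2 = 9
v^2 - v0^2 = 121 - 9 = 112
W = (1/2)*9*112 = 504 J

504 J


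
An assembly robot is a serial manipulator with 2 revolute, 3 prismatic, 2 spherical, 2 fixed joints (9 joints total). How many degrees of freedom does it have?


Given: serial robot with 2 revolute, 3 prismatic, 2 spherical, 2 fixed joints
DOF contribution per joint type: revolute=1, prismatic=1, spherical=3, fixed=0
DOF = 2*1 + 3*1 + 2*3 + 2*0
DOF = 11

11


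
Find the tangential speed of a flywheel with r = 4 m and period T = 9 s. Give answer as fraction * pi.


Given: radius r = 4 m, period T = 9 s
Using v = 2*pi*r / T
v = 2*pi*4 / 9
v = 8*pi / 9
v = 8/9*pi m/s

8/9*pi m/s


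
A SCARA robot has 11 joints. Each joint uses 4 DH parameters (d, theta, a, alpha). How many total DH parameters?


Given: 11 joints, 4 DH parameters per joint (d, theta, a, alpha)
Total DH parameters = number_of_joints * 4
Total = 11 * 4
Total = 44

44


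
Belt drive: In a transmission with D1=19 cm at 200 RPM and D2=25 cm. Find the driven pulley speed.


Given: D1 = 19 cm, w1 = 200 RPM, D2 = 25 cm
Using D1*w1 = D2*w2
w2 = D1*w1 / D2
w2 = 19*200 / 25
w2 = 3800 / 25
w2 = 152 RPM

152 RPM


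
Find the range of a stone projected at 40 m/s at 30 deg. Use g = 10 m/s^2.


Given: v0 = 40 m/s, theta = 30 deg, g = 10 m/s^2
sin(2*30) = sin(60) = sqrt(3)/2
Using R = v0^2 * sin(2*theta) / g
R = 40^2 * (sqrt(3)/2) / 10
R = 1600 * sqrt(3) / 20
R = 80*sqrt(3) m

80*sqrt(3) m


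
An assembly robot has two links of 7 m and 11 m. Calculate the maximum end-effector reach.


Given: L1 = 7 m, L2 = 11 m
For a 2-link planar arm, max reach = L1 + L2 (fully extended)
Max reach = 7 + 11
Max reach = 18 m

18 m


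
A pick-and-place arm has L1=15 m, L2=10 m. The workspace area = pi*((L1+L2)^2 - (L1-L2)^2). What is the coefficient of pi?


Given: L1 = 15, L2 = 10
(L1+L2)^2 = (25)^2 = 625
(L1-L2)^2 = (5)^2 = 25
Difference = 625 - 25 = 600
This equals 4*L1*L2 = 4*15*10 = 600
Workspace area = 600*pi

600


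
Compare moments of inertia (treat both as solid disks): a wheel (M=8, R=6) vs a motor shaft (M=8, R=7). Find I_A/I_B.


Given: M1=8 kg, R1=6 m, M2=8 kg, R2=7 m
For a disk: I = (1/2)*M*R^2, so I_A/I_B = (M1*R1^2)/(M2*R2^2)
M1*R1^2 = 8*36 = 288
M2*R2^2 = 8*49 = 392
I_A/I_B = 288/392 = 36/49

36/49


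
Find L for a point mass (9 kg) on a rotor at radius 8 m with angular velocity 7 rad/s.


Given: m = 9 kg, r = 8 m, omega = 7 rad/s
For a point mass: I = m*r^2
I = 9*8^2 = 9*64 = 576
L = I*omega = 576*7
L = 4032 kg*m^2/s

4032 kg*m^2/s


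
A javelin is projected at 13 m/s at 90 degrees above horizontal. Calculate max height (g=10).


Given: v0 = 13 m/s, theta = 90 deg, g = 10 m/s^2
sin^2(90) = 1
Using H = v0^2 * sin^2(theta) / (2*g)
H = 13^2 * 1 / (2*10)
H = 169 * 1 / 20
H = 169 / 20
H = 169/20 m

169/20 m


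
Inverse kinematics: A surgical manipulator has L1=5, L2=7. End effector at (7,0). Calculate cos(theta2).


Given: L1 = 5, L2 = 7, target (x, y) = (7, 0)
Using cos(theta2) = (x^2 + y^2 - L1^2 - L2^2) / (2*L1*L2)
x^2 + y^2 = 7^2 + 0 = 49
L1^2 + L2^2 = 25 + 49 = 74
Numerator = 49 - 74 = -25
Denominator = 2*5*7 = 70
cos(theta2) = -25/70 = -5/14

-5/14


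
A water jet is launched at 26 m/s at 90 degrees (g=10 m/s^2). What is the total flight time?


Given: v0 = 26 m/s, theta = 90 deg, g = 10 m/s^2
sin(90) = 1
Using T = 2*v0*sin(theta) / g
T = 2*26*1 / 10
T = 52 / 10
T = 26/5 s

26/5 s


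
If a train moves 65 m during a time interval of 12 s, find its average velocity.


Given: distance d = 65 m, time t = 12 s
Using v = d / t
v = 65 / 12
v = 65/12 m/s

65/12 m/s


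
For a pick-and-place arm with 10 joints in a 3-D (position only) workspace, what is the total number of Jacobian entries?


Given: task space dimension = 3, joints = 10
Jacobian is a 3 x 10 matrix
Total entries = rows * columns
Total = 3 * 10
Total = 30

30


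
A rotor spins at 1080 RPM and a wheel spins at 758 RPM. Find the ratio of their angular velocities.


Given: RPM_A = 1080, RPM_B = 758
omega = 2*pi*RPM/60, so omega_A/omega_B = RPM_A / RPM_B
omega_A/omega_B = 1080 / 758
omega_A/omega_B = 540/379

540/379


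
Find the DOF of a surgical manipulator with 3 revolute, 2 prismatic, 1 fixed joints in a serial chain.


Given: serial robot with 3 revolute, 2 prismatic, 1 fixed joints
DOF contribution per joint type: revolute=1, prismatic=1, spherical=3, fixed=0
DOF = 3*1 + 2*1 + 1*0
DOF = 5

5


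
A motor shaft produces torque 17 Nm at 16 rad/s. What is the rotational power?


Given: tau = 17 Nm, omega = 16 rad/s
Using P = tau * omega
P = 17 * 16
P = 272 W

272 W


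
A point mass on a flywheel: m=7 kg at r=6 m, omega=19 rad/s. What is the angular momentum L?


Given: m = 7 kg, r = 6 m, omega = 19 rad/s
For a point mass: I = m*r^2
I = 7*6^2 = 7*36 = 252
L = I*omega = 252*19
L = 4788 kg*m^2/s

4788 kg*m^2/s


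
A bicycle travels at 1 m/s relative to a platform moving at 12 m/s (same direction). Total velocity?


Given: object velocity = 1 m/s, platform velocity = 12 m/s (same direction)
Using classical velocity addition: v_total = v_object + v_platform
v_total = 1 + 12
v_total = 13 m/s

13 m/s


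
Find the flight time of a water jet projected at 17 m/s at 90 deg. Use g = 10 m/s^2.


Given: v0 = 17 m/s, theta = 90 deg, g = 10 m/s^2
sin(90) = 1
Using T = 2*v0*sin(theta) / g
T = 2*17*1 / 10
T = 34 / 10
T = 17/5 s

17/5 s


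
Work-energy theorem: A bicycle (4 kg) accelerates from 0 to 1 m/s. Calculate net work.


Given: m = 4 kg, v0 = 0 m/s, v = 1 m/s
Using W = (1/2)*m*(v^2 - v0^2)
v^2 = 1^2 = 1
v0^2 = 0^2 = 0
v^2 - v0^2 = 1 - 0 = 1
W = (1/2)*4*1 = 2 J

2 J


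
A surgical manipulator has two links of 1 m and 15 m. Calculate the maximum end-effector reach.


Given: L1 = 1 m, L2 = 15 m
For a 2-link planar arm, max reach = L1 + L2 (fully extended)
Max reach = 1 + 15
Max reach = 16 m

16 m


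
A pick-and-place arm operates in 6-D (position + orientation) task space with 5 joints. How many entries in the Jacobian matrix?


Given: task space dimension = 6, joints = 5
Jacobian is a 6 x 5 matrix
Total entries = rows * columns
Total = 6 * 5
Total = 30

30


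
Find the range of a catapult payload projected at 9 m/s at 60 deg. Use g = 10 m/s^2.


Given: v0 = 9 m/s, theta = 60 deg, g = 10 m/s^2
sin(2*60) = sin(120) = sqrt(3)/2
Using R = v0^2 * sin(2*theta) / g
R = 9^2 * (sqrt(3)/2) / 10
R = 81 * sqrt(3) / 20
R = 81/20*sqrt(3) m

81/20*sqrt(3) m


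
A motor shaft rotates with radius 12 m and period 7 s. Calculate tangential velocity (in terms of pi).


Given: radius r = 12 m, period T = 7 s
Using v = 2*pi*r / T
v = 2*pi*12 / 7
v = 24*pi / 7
v = 24/7*pi m/s

24/7*pi m/s


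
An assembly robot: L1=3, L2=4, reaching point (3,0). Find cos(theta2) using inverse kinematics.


Given: L1 = 3, L2 = 4, target (x, y) = (3, 0)
Using cos(theta2) = (x^2 + y^2 - L1^2 - L2^2) / (2*L1*L2)
x^2 + y^2 = 3^2 + 0 = 9
L1^2 + L2^2 = 9 + 16 = 25
Numerator = 9 - 25 = -16
Denominator = 2*3*4 = 24
cos(theta2) = -16/24 = -2/3

-2/3


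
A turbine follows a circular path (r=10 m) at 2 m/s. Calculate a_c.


Given: v = 2 m/s, r = 10 m
Using a_c = v^2 / r
a_c = 2^2 / 10
a_c = 4 / 10
a_c = 2/5 m/s^2

2/5 m/s^2


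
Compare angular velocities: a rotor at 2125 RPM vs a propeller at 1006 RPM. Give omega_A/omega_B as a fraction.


Given: RPM_A = 2125, RPM_B = 1006
omega = 2*pi*RPM/60, so omega_A/omega_B = RPM_A / RPM_B
omega_A/omega_B = 2125 / 1006
omega_A/omega_B = 2125/1006

2125/1006


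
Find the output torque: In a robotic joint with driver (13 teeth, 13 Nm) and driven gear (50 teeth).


Given: N1 = 13, N2 = 50, T1 = 13 Nm
Using T2/T1 = N2/N1
T2 = T1 * N2 / N1
T2 = 13 * 50 / 13
T2 = 650 / 13
T2 = 50 Nm

50 Nm


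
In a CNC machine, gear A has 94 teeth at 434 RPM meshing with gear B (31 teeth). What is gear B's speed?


Given: N1 = 94 teeth, w1 = 434 RPM, N2 = 31 teeth
Using N1*w1 = N2*w2
w2 = N1*w1 / N2
w2 = 94*434 / 31
w2 = 40796 / 31
w2 = 1316 RPM

1316 RPM


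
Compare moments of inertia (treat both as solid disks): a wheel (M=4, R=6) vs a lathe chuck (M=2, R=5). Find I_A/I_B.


Given: M1=4 kg, R1=6 m, M2=2 kg, R2=5 m
For a disk: I = (1/2)*M*R^2, so I_A/I_B = (M1*R1^2)/(M2*R2^2)
M1*R1^2 = 4*36 = 144
M2*R2^2 = 2*25 = 50
I_A/I_B = 144/50 = 72/25

72/25


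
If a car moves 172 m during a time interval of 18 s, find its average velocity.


Given: distance d = 172 m, time t = 18 s
Using v = d / t
v = 172 / 18
v = 86/9 m/s

86/9 m/s


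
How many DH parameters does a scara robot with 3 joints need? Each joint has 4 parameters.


Given: 3 joints, 4 DH parameters per joint (d, theta, a, alpha)
Total DH parameters = number_of_joints * 4
Total = 3 * 4
Total = 12

12


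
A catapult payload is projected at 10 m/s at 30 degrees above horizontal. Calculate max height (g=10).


Given: v0 = 10 m/s, theta = 30 deg, g = 10 m/s^2
sin^2(30) = 1/4
Using H = v0^2 * sin^2(theta) / (2*g)
H = 10^2 * 1/4 / (2*10)
H = 100 * 1/4 / 20
H = 25 / 20
H = 5/4 m

5/4 m


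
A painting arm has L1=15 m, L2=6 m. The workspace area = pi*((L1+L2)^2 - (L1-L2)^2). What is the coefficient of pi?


Given: L1 = 15, L2 = 6
(L1+L2)^2 = (21)^2 = 441
(L1-L2)^2 = (9)^2 = 81
Difference = 441 - 81 = 360
This equals 4*L1*L2 = 4*15*6 = 360
Workspace area = 360*pi

360


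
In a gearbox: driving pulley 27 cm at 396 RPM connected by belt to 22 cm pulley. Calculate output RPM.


Given: D1 = 27 cm, w1 = 396 RPM, D2 = 22 cm
Using D1*w1 = D2*w2
w2 = D1*w1 / D2
w2 = 27*396 / 22
w2 = 10692 / 22
w2 = 486 RPM

486 RPM


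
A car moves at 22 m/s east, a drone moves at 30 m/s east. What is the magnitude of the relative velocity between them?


Given: v_A = 22 m/s east, v_B = 30 m/s east
Both move in the same direction; relative speed = |v_A - v_B|
|22 - 30| = |-8|
= 8 m/s

8 m/s


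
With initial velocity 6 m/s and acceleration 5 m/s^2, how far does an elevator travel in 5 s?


Given: v0 = 6 m/s, a = 5 m/s^2, t = 5 s
Using s = v0*t + (1/2)*a*t^2
s = 6*5 + (1/2)*5*5^2
s = 30 + (1/2)*125
s = 30 + 125/2
s = 185/2

185/2 m


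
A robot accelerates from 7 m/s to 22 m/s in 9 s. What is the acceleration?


Given: initial velocity v0 = 7 m/s, final velocity v = 22 m/s, time t = 9 s
Using a = (v - v0) / t
a = (22 - 7) / 9
a = 15 / 9
a = 5/3 m/s^2

5/3 m/s^2


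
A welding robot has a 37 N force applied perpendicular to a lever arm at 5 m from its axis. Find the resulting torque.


Given: F = 37 N, r = 5 m, angle = 90 deg (perpendicular)
Using tau = F * r * sin(90)
sin(90) = 1
tau = 37 * 5 * 1
tau = 185 Nm

185 Nm


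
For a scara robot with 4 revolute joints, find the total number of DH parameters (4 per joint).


Given: 4 joints, 4 DH parameters per joint (d, theta, a, alpha)
Total DH parameters = number_of_joints * 4
Total = 4 * 4
Total = 16

16


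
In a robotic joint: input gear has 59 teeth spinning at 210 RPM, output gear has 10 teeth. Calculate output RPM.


Given: N1 = 59 teeth, w1 = 210 RPM, N2 = 10 teeth
Using N1*w1 = N2*w2
w2 = N1*w1 / N2
w2 = 59*210 / 10
w2 = 12390 / 10
w2 = 1239 RPM

1239 RPM


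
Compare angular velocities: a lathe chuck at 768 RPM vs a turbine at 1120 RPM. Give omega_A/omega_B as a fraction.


Given: RPM_A = 768, RPM_B = 1120
omega = 2*pi*RPM/60, so omega_A/omega_B = RPM_A / RPM_B
omega_A/omega_B = 768 / 1120
omega_A/omega_B = 24/35

24/35


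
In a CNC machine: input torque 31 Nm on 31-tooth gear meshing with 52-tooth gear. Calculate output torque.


Given: N1 = 31, N2 = 52, T1 = 31 Nm
Using T2/T1 = N2/N1
T2 = T1 * N2 / N1
T2 = 31 * 52 / 31
T2 = 1612 / 31
T2 = 52 Nm

52 Nm


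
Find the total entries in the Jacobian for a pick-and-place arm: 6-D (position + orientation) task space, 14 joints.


Given: task space dimension = 6, joints = 14
Jacobian is a 6 x 14 matrix
Total entries = rows * columns
Total = 6 * 14
Total = 84

84


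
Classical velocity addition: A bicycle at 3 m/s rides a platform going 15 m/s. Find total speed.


Given: object velocity = 3 m/s, platform velocity = 15 m/s (same direction)
Using classical velocity addition: v_total = v_object + v_platform
v_total = 3 + 15
v_total = 18 m/s

18 m/s


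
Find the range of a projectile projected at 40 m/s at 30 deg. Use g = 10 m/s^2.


Given: v0 = 40 m/s, theta = 30 deg, g = 10 m/s^2
sin(2*30) = sin(60) = sqrt(3)/2
Using R = v0^2 * sin(2*theta) / g
R = 40^2 * (sqrt(3)/2) / 10
R = 1600 * sqrt(3) / 20
R = 80*sqrt(3) m

80*sqrt(3) m


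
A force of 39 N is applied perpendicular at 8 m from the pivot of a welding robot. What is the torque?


Given: F = 39 N, r = 8 m, angle = 90 deg (perpendicular)
Using tau = F * r * sin(90)
sin(90) = 1
tau = 39 * 8 * 1
tau = 312 Nm

312 Nm


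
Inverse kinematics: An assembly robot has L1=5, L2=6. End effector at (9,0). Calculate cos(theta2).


Given: L1 = 5, L2 = 6, target (x, y) = (9, 0)
Using cos(theta2) = (x^2 + y^2 - L1^2 - L2^2) / (2*L1*L2)
x^2 + y^2 = 9^2 + 0 = 81
L1^2 + L2^2 = 25 + 36 = 61
Numerator = 81 - 61 = 20
Denominator = 2*5*6 = 60
cos(theta2) = 20/60 = 1/3

1/3


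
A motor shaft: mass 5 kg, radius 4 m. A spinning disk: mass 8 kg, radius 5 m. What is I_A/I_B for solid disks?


Given: M1=5 kg, R1=4 m, M2=8 kg, R2=5 m
For a disk: I = (1/2)*M*R^2, so I_A/I_B = (M1*R1^2)/(M2*R2^2)
M1*R1^2 = 5*16 = 80
M2*R2^2 = 8*25 = 200
I_A/I_B = 80/200 = 2/5

2/5


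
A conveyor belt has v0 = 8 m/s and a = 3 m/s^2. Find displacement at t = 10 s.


Given: v0 = 8 m/s, a = 3 m/s^2, t = 10 s
Using s = v0*t + (1/2)*a*t^2
s = 8*10 + (1/2)*3*10^2
s = 80 + (1/2)*300
s = 80 + 150
s = 230

230 m


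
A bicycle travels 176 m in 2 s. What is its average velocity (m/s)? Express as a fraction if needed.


Given: distance d = 176 m, time t = 2 s
Using v = d / t
v = 176 / 2
v = 88 m/s

88 m/s


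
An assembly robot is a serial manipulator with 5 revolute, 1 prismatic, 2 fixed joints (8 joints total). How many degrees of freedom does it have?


Given: serial robot with 5 revolute, 1 prismatic, 2 fixed joints
DOF contribution per joint type: revolute=1, prismatic=1, spherical=3, fixed=0
DOF = 5*1 + 1*1 + 2*0
DOF = 6

6


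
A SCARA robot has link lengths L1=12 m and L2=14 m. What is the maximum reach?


Given: L1 = 12 m, L2 = 14 m
For a 2-link planar arm, max reach = L1 + L2 (fully extended)
Max reach = 12 + 14
Max reach = 26 m

26 m


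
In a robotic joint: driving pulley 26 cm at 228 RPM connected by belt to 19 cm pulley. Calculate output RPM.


Given: D1 = 26 cm, w1 = 228 RPM, D2 = 19 cm
Using D1*w1 = D2*w2
w2 = D1*w1 / D2
w2 = 26*228 / 19
w2 = 5928 / 19
w2 = 312 RPM

312 RPM


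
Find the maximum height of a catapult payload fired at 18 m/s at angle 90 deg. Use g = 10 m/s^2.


Given: v0 = 18 m/s, theta = 90 deg, g = 10 m/s^2
sin^2(90) = 1
Using H = v0^2 * sin^2(theta) / (2*g)
H = 18^2 * 1 / (2*10)
H = 324 * 1 / 20
H = 324 / 20
H = 81/5 m

81/5 m


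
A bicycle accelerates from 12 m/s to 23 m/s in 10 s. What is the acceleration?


Given: initial velocity v0 = 12 m/s, final velocity v = 23 m/s, time t = 10 s
Using a = (v - v0) / t
a = (23 - 12) / 10
a = 11 / 10
a = 11/10 m/s^2

11/10 m/s^2


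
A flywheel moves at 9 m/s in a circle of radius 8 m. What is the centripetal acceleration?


Given: v = 9 m/s, r = 8 m
Using a_c = v^2 / r
a_c = 9^2 / 8
a_c = 81 / 8
a_c = 81/8 m/s^2

81/8 m/s^2


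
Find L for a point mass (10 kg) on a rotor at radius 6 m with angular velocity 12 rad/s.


Given: m = 10 kg, r = 6 m, omega = 12 rad/s
For a point mass: I = m*r^2
I = 10*6^2 = 10*36 = 360
L = I*omega = 360*12
L = 4320 kg*m^2/s

4320 kg*m^2/s


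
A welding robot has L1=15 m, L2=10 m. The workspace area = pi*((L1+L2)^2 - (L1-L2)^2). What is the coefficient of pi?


Given: L1 = 15, L2 = 10
(L1+L2)^2 = (25)^2 = 625
(L1-L2)^2 = (5)^2 = 25
Difference = 625 - 25 = 600
This equals 4*L1*L2 = 4*15*10 = 600
Workspace area = 600*pi

600


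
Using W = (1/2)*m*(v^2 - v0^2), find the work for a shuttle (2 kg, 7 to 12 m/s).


Given: m = 2 kg, v0 = 7 m/s, v = 12 m/s
Using W = (1/2)*m*(v^2 - v0^2)
v^2 = 12^2 = 144
v0^2 = 7^2 = 49
v^2 - v0^2 = 144 - 49 = 95
W = (1/2)*2*95 = 95 J

95 J


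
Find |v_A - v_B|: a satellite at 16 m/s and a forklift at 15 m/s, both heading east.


Given: v_A = 16 m/s east, v_B = 15 m/s east
Both move in the same direction; relative speed = |v_A - v_B|
|16 - 15| = |1|
= 1 m/s

1 m/s


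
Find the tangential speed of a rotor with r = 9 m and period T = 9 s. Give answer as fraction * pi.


Given: radius r = 9 m, period T = 9 s
Using v = 2*pi*r / T
v = 2*pi*9 / 9
v = 18*pi / 9
v = 2*pi m/s

2*pi m/s


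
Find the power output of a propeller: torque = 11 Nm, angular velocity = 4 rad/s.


Given: tau = 11 Nm, omega = 4 rad/s
Using P = tau * omega
P = 11 * 4
P = 44 W

44 W


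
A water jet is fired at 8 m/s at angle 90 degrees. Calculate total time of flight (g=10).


Given: v0 = 8 m/s, theta = 90 deg, g = 10 m/s^2
sin(90) = 1
Using T = 2*v0*sin(theta) / g
T = 2*8*1 / 10
T = 16 / 10
T = 8/5 s

8/5 s


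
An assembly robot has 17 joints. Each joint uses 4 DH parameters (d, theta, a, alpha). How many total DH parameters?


Given: 17 joints, 4 DH parameters per joint (d, theta, a, alpha)
Total DH parameters = number_of_joints * 4
Total = 17 * 4
Total = 68

68


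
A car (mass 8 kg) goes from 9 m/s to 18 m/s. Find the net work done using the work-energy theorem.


Given: m = 8 kg, v0 = 9 m/s, v = 18 m/s
Using W = (1/2)*m*(v^2 - v0^2)
v^2 = 18^2 = 324
v0^2 = 9^2 = 81
v^2 - v0^2 = 324 - 81 = 243
W = (1/2)*8*243 = 972 J

972 J


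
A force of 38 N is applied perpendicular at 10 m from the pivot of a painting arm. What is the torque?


Given: F = 38 N, r = 10 m, angle = 90 deg (perpendicular)
Using tau = F * r * sin(90)
sin(90) = 1
tau = 38 * 10 * 1
tau = 380 Nm

380 Nm


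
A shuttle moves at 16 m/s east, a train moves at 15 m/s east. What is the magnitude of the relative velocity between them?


Given: v_A = 16 m/s east, v_B = 15 m/s east
Both move in the same direction; relative speed = |v_A - v_B|
|16 - 15| = |1|
= 1 m/s

1 m/s


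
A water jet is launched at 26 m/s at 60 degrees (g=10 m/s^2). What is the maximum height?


Given: v0 = 26 m/s, theta = 60 deg, g = 10 m/s^2
sin^2(60) = 3/4
Using H = v0^2 * sin^2(theta) / (2*g)
H = 26^2 * 3/4 / (2*10)
H = 676 * 3/4 / 20
H = 507 / 20
H = 507/20 m

507/20 m


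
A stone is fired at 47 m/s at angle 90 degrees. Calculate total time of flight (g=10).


Given: v0 = 47 m/s, theta = 90 deg, g = 10 m/s^2
sin(90) = 1
Using T = 2*v0*sin(theta) / g
T = 2*47*1 / 10
T = 94 / 10
T = 47/5 s

47/5 s


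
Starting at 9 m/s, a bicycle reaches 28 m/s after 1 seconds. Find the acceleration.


Given: initial velocity v0 = 9 m/s, final velocity v = 28 m/s, time t = 1 s
Using a = (v - v0) / t
a = (28 - 9) / 1
a = 19 / 1
a = 19 m/s^2

19 m/s^2


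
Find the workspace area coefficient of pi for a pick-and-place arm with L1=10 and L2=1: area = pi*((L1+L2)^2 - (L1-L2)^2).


Given: L1 = 10, L2 = 1
(L1+L2)^2 = (11)^2 = 121
(L1-L2)^2 = (9)^2 = 81
Difference = 121 - 81 = 40
This equals 4*L1*L2 = 4*10*1 = 40
Workspace area = 40*pi

40


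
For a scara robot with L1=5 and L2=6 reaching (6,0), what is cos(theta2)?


Given: L1 = 5, L2 = 6, target (x, y) = (6, 0)
Using cos(theta2) = (x^2 + y^2 - L1^2 - L2^2) / (2*L1*L2)
x^2 + y^2 = 6^2 + 0 = 36
L1^2 + L2^2 = 25 + 36 = 61
Numerator = 36 - 61 = -25
Denominator = 2*5*6 = 60
cos(theta2) = -25/60 = -5/12

-5/12


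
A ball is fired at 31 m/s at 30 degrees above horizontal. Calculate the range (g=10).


Given: v0 = 31 m/s, theta = 30 deg, g = 10 m/s^2
sin(2*30) = sin(60) = sqrt(3)/2
Using R = v0^2 * sin(2*theta) / g
R = 31^2 * (sqrt(3)/2) / 10
R = 961 * sqrt(3) / 20
R = 961/20*sqrt(3) m

961/20*sqrt(3) m


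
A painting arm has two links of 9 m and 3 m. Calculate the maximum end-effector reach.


Given: L1 = 9 m, L2 = 3 m
For a 2-link planar arm, max reach = L1 + L2 (fully extended)
Max reach = 9 + 3
Max reach = 12 m

12 m


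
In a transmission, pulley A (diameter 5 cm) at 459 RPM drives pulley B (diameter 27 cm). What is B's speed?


Given: D1 = 5 cm, w1 = 459 RPM, D2 = 27 cm
Using D1*w1 = D2*w2
w2 = D1*w1 / D2
w2 = 5*459 / 27
w2 = 2295 / 27
w2 = 85 RPM

85 RPM


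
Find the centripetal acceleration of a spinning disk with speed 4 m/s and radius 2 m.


Given: v = 4 m/s, r = 2 m
Using a_c = v^2 / r
a_c = 4^2 / 2
a_c = 16 / 2
a_c = 8 m/s^2

8 m/s^2


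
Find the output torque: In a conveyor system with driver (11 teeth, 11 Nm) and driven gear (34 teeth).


Given: N1 = 11, N2 = 34, T1 = 11 Nm
Using T2/T1 = N2/N1
T2 = T1 * N2 / N1
T2 = 11 * 34 / 11
T2 = 374 / 11
T2 = 34 Nm

34 Nm


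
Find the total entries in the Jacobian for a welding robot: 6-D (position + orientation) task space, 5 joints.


Given: task space dimension = 6, joints = 5
Jacobian is a 6 x 5 matrix
Total entries = rows * columns
Total = 6 * 5
Total = 30

30


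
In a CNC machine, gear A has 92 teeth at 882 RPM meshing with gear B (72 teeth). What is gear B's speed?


Given: N1 = 92 teeth, w1 = 882 RPM, N2 = 72 teeth
Using N1*w1 = N2*w2
w2 = N1*w1 / N2
w2 = 92*882 / 72
w2 = 81144 / 72
w2 = 1127 RPM

1127 RPM


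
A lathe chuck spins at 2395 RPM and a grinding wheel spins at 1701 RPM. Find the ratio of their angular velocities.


Given: RPM_A = 2395, RPM_B = 1701
omega = 2*pi*RPM/60, so omega_A/omega_B = RPM_A / RPM_B
omega_A/omega_B = 2395 / 1701
omega_A/omega_B = 2395/1701

2395/1701


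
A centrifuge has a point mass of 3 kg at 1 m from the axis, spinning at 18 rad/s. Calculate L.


Given: m = 3 kg, r = 1 m, omega = 18 rad/s
For a point mass: I = m*r^2
I = 3*1^2 = 3*1 = 3
L = I*omega = 3*18
L = 54 kg*m^2/s

54 kg*m^2/s


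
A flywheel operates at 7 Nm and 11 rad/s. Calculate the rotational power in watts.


Given: tau = 7 Nm, omega = 11 rad/s
Using P = tau * omega
P = 7 * 11
P = 77 W

77 W


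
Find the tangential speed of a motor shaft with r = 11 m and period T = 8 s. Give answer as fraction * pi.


Given: radius r = 11 m, period T = 8 s
Using v = 2*pi*r / T
v = 2*pi*11 / 8
v = 22*pi / 8
v = 11/4*pi m/s

11/4*pi m/s


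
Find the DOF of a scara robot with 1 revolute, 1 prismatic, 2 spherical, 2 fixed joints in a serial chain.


Given: serial robot with 1 revolute, 1 prismatic, 2 spherical, 2 fixed joints
DOF contribution per joint type: revolute=1, prismatic=1, spherical=3, fixed=0
DOF = 1*1 + 1*1 + 2*3 + 2*0
DOF = 8

8


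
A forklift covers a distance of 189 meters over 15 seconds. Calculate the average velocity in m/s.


Given: distance d = 189 m, time t = 15 s
Using v = d / t
v = 189 / 15
v = 63/5 m/s

63/5 m/s


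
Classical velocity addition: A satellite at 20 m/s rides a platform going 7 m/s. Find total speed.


Given: object velocity = 20 m/s, platform velocity = 7 m/s (same direction)
Using classical velocity addition: v_total = v_object + v_platform
v_total = 20 + 7
v_total = 27 m/s

27 m/s


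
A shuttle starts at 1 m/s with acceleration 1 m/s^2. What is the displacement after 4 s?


Given: v0 = 1 m/s, a = 1 m/s^2, t = 4 s
Using s = v0*t + (1/2)*a*t^2
s = 1*4 + (1/2)*1*4^2
s = 4 + (1/2)*16
s = 4 + 8
s = 12

12 m


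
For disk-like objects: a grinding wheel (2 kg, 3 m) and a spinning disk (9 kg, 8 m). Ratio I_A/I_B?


Given: M1=2 kg, R1=3 m, M2=9 kg, R2=8 m
For a disk: I = (1/2)*M*R^2, so I_A/I_B = (M1*R1^2)/(M2*R2^2)
M1*R1^2 = 2*9 = 18
M2*R2^2 = 9*64 = 576
I_A/I_B = 18/576 = 1/32

1/32


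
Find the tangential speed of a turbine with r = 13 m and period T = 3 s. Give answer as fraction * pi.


Given: radius r = 13 m, period T = 3 s
Using v = 2*pi*r / T
v = 2*pi*13 / 3
v = 26*pi / 3
v = 26/3*pi m/s

26/3*pi m/s


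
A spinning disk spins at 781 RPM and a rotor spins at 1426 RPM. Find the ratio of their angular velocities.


Given: RPM_A = 781, RPM_B = 1426
omega = 2*pi*RPM/60, so omega_A/omega_B = RPM_A / RPM_B
omega_A/omega_B = 781 / 1426
omega_A/omega_B = 781/1426

781/1426


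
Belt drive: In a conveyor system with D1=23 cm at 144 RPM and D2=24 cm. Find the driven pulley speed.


Given: D1 = 23 cm, w1 = 144 RPM, D2 = 24 cm
Using D1*w1 = D2*w2
w2 = D1*w1 / D2
w2 = 23*144 / 24
w2 = 3312 / 24
w2 = 138 RPM

138 RPM


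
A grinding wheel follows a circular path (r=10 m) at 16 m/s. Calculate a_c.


Given: v = 16 m/s, r = 10 m
Using a_c = v^2 / r
a_c = 16^2 / 10
a_c = 256 / 10
a_c = 128/5 m/s^2

128/5 m/s^2


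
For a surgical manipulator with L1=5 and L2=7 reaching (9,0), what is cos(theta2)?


Given: L1 = 5, L2 = 7, target (x, y) = (9, 0)
Using cos(theta2) = (x^2 + y^2 - L1^2 - L2^2) / (2*L1*L2)
x^2 + y^2 = 9^2 + 0 = 81
L1^2 + L2^2 = 25 + 49 = 74
Numerator = 81 - 74 = 7
Denominator = 2*5*7 = 70
cos(theta2) = 7/70 = 1/10

1/10


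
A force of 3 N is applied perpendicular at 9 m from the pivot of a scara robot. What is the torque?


Given: F = 3 N, r = 9 m, angle = 90 deg (perpendicular)
Using tau = F * r * sin(90)
sin(90) = 1
tau = 3 * 9 * 1
tau = 27 Nm

27 Nm


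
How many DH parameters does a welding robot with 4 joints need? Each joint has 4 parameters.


Given: 4 joints, 4 DH parameters per joint (d, theta, a, alpha)
Total DH parameters = number_of_joints * 4
Total = 4 * 4
Total = 16

16


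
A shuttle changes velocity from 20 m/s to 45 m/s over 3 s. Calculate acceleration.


Given: initial velocity v0 = 20 m/s, final velocity v = 45 m/s, time t = 3 s
Using a = (v - v0) / t
a = (45 - 20) / 3
a = 25 / 3
a = 25/3 m/s^2

25/3 m/s^2


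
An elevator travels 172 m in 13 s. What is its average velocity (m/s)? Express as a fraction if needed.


Given: distance d = 172 m, time t = 13 s
Using v = d / t
v = 172 / 13
v = 172/13 m/s

172/13 m/s


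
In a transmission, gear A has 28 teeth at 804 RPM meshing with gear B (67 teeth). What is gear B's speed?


Given: N1 = 28 teeth, w1 = 804 RPM, N2 = 67 teeth
Using N1*w1 = N2*w2
w2 = N1*w1 / N2
w2 = 28*804 / 67
w2 = 22512 / 67
w2 = 336 RPM

336 RPM


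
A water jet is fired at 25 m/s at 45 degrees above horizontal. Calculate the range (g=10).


Given: v0 = 25 m/s, theta = 45 deg, g = 10 m/s^2
sin(2*45) = sin(90) = 1
Using R = v0^2 * sin(2*theta) / g
R = 25^2 * 1 / 10
R = 625 / 10
R = 125/2 m

125/2 m


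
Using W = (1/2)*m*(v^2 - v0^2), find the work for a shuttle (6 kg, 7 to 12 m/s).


Given: m = 6 kg, v0 = 7 m/s, v = 12 m/s
Using W = (1/2)*m*(v^2 - v0^2)
v^2 = 12^2 = 144
v0^2 = 7^2 = 49
v^2 - v0^2 = 144 - 49 = 95
W = (1/2)*6*95 = 285 J

285 J


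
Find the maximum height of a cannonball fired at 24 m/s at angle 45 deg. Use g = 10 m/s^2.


Given: v0 = 24 m/s, theta = 45 deg, g = 10 m/s^2
sin^2(45) = 1/2
Using H = v0^2 * sin^2(theta) / (2*g)
H = 24^2 * 1/2 / (2*10)
H = 576 * 1/2 / 20
H = 288 / 20
H = 72/5 m

72/5 m


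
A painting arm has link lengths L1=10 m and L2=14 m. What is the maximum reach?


Given: L1 = 10 m, L2 = 14 m
For a 2-link planar arm, max reach = L1 + L2 (fully extended)
Max reach = 10 + 14
Max reach = 24 m

24 m


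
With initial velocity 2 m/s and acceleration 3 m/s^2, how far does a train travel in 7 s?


Given: v0 = 2 m/s, a = 3 m/s^2, t = 7 s
Using s = v0*t + (1/2)*a*t^2
s = 2*7 + (1/2)*3*7^2
s = 14 + (1/2)*147
s = 14 + 147/2
s = 175/2

175/2 m


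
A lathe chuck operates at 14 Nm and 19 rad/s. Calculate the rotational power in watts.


Given: tau = 14 Nm, omega = 19 rad/s
Using P = tau * omega
P = 14 * 19
P = 266 W

266 W


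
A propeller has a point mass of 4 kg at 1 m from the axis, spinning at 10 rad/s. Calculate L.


Given: m = 4 kg, r = 1 m, omega = 10 rad/s
For a point mass: I = m*r^2
I = 4*1^2 = 4*1 = 4
L = I*omega = 4*10
L = 40 kg*m^2/s

40 kg*m^2/s


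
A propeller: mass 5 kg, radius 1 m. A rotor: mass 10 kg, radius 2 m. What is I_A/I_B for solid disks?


Given: M1=5 kg, R1=1 m, M2=10 kg, R2=2 m
For a disk: I = (1/2)*M*R^2, so I_A/I_B = (M1*R1^2)/(M2*R2^2)
M1*R1^2 = 5*1 = 5
M2*R2^2 = 10*4 = 40
I_A/I_B = 5/40 = 1/8

1/8


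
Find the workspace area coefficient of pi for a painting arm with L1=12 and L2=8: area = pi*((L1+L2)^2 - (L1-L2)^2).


Given: L1 = 12, L2 = 8
(L1+L2)^2 = (20)^2 = 400
(L1-L2)^2 = (4)^2 = 16
Difference = 400 - 16 = 384
This equals 4*L1*L2 = 4*12*8 = 384
Workspace area = 384*pi

384


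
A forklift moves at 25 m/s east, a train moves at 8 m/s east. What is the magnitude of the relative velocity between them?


Given: v_A = 25 m/s east, v_B = 8 m/s east
Both move in the same direction; relative speed = |v_A - v_B|
|25 - 8| = |17|
= 17 m/s

17 m/s


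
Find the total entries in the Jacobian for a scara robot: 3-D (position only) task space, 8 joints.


Given: task space dimension = 3, joints = 8
Jacobian is a 3 x 8 matrix
Total entries = rows * columns
Total = 3 * 8
Total = 24

24


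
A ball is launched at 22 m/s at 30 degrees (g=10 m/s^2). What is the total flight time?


Given: v0 = 22 m/s, theta = 30 deg, g = 10 m/s^2
sin(30) = 1/2
Using T = 2*v0*sin(theta) / g
T = 2*22*1/2 / 10
T = 22 / 10
T = 11/5 s

11/5 s


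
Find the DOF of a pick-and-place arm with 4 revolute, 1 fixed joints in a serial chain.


Given: serial robot with 4 revolute, 1 fixed joints
DOF contribution per joint type: revolute=1, prismatic=1, spherical=3, fixed=0
DOF = 4*1 + 1*0
DOF = 4

4


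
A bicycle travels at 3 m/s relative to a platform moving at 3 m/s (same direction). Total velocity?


Given: object velocity = 3 m/s, platform velocity = 3 m/s (same direction)
Using classical velocity addition: v_total = v_object + v_platform
v_total = 3 + 3
v_total = 6 m/s

6 m/s


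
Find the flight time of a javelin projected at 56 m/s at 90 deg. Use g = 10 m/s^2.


Given: v0 = 56 m/s, theta = 90 deg, g = 10 m/s^2
sin(90) = 1
Using T = 2*v0*sin(theta) / g
T = 2*56*1 / 10
T = 112 / 10
T = 56/5 s

56/5 s


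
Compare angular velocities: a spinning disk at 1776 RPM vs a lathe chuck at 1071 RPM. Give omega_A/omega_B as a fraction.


Given: RPM_A = 1776, RPM_B = 1071
omega = 2*pi*RPM/60, so omega_A/omega_B = RPM_A / RPM_B
omega_A/omega_B = 1776 / 1071
omega_A/omega_B = 592/357

592/357


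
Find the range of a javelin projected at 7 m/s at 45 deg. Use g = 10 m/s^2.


Given: v0 = 7 m/s, theta = 45 deg, g = 10 m/s^2
sin(2*45) = sin(90) = 1
Using R = v0^2 * sin(2*theta) / g
R = 7^2 * 1 / 10
R = 49 / 10
R = 49/10 m

49/10 m


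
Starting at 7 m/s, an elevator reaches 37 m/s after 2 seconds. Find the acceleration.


Given: initial velocity v0 = 7 m/s, final velocity v = 37 m/s, time t = 2 s
Using a = (v - v0) / t
a = (37 - 7) / 2
a = 30 / 2
a = 15 m/s^2

15 m/s^2


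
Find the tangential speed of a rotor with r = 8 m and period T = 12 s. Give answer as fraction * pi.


Given: radius r = 8 m, period T = 12 s
Using v = 2*pi*r / T
v = 2*pi*8 / 12
v = 16*pi / 12
v = 4/3*pi m/s

4/3*pi m/s


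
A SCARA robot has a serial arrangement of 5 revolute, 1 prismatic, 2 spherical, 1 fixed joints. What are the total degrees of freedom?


Given: serial robot with 5 revolute, 1 prismatic, 2 spherical, 1 fixed joints
DOF contribution per joint type: revolute=1, prismatic=1, spherical=3, fixed=0
DOF = 5*1 + 1*1 + 2*3 + 1*0
DOF = 12

12
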